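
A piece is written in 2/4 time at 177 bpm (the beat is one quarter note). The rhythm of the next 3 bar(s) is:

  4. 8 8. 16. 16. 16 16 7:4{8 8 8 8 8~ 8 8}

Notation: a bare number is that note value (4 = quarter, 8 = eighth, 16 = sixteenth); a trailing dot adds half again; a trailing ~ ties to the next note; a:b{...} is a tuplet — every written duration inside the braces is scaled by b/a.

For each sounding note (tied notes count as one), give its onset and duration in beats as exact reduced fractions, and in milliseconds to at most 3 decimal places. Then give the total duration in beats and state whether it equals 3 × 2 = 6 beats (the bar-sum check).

1) 0.0ms=0b +508.475ms=3/2b
2) 508.475ms=3/2b +169.492ms=1/2b
3) 677.966ms=2b +254.237ms=3/4b
4) 932.203ms=11/4b +127.119ms=3/8b
5) 1059.322ms=25/8b +127.119ms=3/8b
6) 1186.441ms=7/2b +84.746ms=1/4b
7) 1271.186ms=15/4b +84.746ms=1/4b
8) 1355.932ms=4b +96.852ms=2/7b
9) 1452.785ms=30/7b +96.852ms=2/7b
10) 1549.637ms=32/7b +96.852ms=2/7b
11) 1646.489ms=34/7b +96.852ms=2/7b
12) 1743.341ms=36/7b +193.705ms=4/7b
13) 1937.046ms=40/7b +96.852ms=2/7b
Σ=6b of 6 (177bpm 2/4) — PASS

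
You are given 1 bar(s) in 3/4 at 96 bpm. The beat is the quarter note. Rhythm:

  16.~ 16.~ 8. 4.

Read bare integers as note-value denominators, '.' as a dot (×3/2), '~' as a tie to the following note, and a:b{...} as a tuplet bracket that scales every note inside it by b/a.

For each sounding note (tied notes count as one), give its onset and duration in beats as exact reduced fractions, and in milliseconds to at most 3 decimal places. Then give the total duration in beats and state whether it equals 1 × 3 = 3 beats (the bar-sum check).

1) 0.0ms=0b +937.5ms=3/2b
2) 937.5ms=3/2b +937.5ms=3/2b
Σ=3b of 3 (96bpm 3/4) — PASS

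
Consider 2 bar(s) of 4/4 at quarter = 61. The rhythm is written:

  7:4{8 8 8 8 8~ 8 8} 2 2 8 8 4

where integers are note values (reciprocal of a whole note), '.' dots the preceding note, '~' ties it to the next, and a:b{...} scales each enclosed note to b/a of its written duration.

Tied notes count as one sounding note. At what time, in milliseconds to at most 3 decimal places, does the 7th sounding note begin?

note 7 onset = 2b = 1967.213ms

1. 0.0ms @ 0 + 281.03ms (2/7)
2. 281.03ms @ 2/7 + 281.03ms (2/7)
3. 562.061ms @ 4/7 + 281.03ms (2/7)
4. 843.091ms @ 6/7 + 281.03ms (2/7)
5. 1124.122ms @ 8/7 + 562.061ms (4/7)
6. 1686.183ms @ 12/7 + 281.03ms (2/7)
7. 1967.213ms @ 2 + 1967.213ms (2)
8. 3934.426ms @ 4 + 1967.213ms (2)
9. 5901.639ms @ 6 + 491.803ms (1/2)
10. 6393.443ms @ 13/2 + 491.803ms (1/2)
11. 6885.246ms @ 7 + 983.607ms (1)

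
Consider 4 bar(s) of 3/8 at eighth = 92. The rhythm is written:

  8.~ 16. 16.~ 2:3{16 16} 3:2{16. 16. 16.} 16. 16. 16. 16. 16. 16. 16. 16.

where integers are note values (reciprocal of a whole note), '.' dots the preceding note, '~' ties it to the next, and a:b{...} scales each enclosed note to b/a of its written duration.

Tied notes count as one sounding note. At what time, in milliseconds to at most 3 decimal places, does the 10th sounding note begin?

note 10 onset = 33/4b = 5380.435ms

1. 0.0ms @ 0 + 1467.391ms (9/4)
2. 1467.391ms @ 9/4 + 978.261ms (3/2)
3. 2445.652ms @ 15/4 + 489.13ms (3/4)
4. 2934.783ms @ 9/2 + 326.087ms (1/2)
5. 3260.87ms @ 5 + 326.087ms (1/2)
6. 3586.957ms @ 11/2 + 326.087ms (1/2)
7. 3913.043ms @ 6 + 489.13ms (3/4)
8. 4402.174ms @ 27/4 + 489.13ms (3/4)
9. 4891.304ms @ 15/2 + 489.13ms (3/4)
10. 5380.435ms @ 33/4 + 489.13ms (3/4)
11. 5869.565ms @ 9 + 489.13ms (3/4)
12. 6358.696ms @ 39/4 + 489.13ms (3/4)
13. 6847.826ms @ 21/2 + 489.13ms (3/4)
14. 7336.957ms @ 45/4 + 489.13ms (3/4)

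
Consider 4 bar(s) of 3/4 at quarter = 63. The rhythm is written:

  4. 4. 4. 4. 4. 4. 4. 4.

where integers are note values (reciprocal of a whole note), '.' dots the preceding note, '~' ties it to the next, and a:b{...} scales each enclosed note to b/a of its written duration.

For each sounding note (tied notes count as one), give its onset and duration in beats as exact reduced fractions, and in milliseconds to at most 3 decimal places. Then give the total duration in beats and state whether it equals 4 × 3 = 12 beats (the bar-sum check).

1) 0.0ms=0b +1428.571ms=3/2b
2) 1428.571ms=3/2b +1428.571ms=3/2b
3) 2857.143ms=3b +1428.571ms=3/2b
4) 4285.714ms=9/2b +1428.571ms=3/2b
5) 5714.286ms=6b +1428.571ms=3/2b
6) 7142.857ms=15/2b +1428.571ms=3/2b
7) 8571.429ms=9b +1428.571ms=3/2b
8) 10000.0ms=21/2b +1428.571ms=3/2b
Σ=12b of 12 (63bpm 3/4) — PASS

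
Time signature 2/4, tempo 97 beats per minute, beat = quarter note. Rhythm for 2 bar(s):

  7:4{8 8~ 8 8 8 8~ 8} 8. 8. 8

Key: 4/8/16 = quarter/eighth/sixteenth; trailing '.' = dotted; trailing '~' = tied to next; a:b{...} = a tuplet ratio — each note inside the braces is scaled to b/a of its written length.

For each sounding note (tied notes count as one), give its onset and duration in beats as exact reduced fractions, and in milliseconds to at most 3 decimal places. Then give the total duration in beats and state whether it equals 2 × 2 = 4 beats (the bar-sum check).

1) 0.0ms=0b +176.73ms=2/7b
2) 176.73ms=2/7b +353.461ms=4/7b
3) 530.191ms=6/7b +176.73ms=2/7b
4) 706.922ms=8/7b +176.73ms=2/7b
5) 883.652ms=10/7b +353.461ms=4/7b
6) 1237.113ms=2b +463.918ms=3/4b
7) 1701.031ms=11/4b +463.918ms=3/4b
8) 2164.948ms=7/2b +309.278ms=1/2b
Σ=4b of 4 (97bpm 2/4) — PASS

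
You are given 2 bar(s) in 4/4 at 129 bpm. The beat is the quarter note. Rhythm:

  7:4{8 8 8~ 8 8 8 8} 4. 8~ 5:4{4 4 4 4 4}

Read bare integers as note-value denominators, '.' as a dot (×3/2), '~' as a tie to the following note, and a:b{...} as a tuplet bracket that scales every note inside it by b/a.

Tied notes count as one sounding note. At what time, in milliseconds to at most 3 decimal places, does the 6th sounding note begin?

1. 0.0ms @ 0 + 132.89ms (2/7)
2. 132.89ms @ 2/7 + 132.89ms (2/7)
3. 265.781ms @ 4/7 + 265.781ms (4/7)
4. 531.561ms @ 8/7 + 132.89ms (2/7)
5. 664.452ms @ 10/7 + 132.89ms (2/7)
6. 797.342ms @ 12/7 + 132.89ms (2/7)
7. 930.233ms @ 2 + 697.674ms (3/2)
8. 1627.907ms @ 7/2 + 604.651ms (13/10)
9. 2232.558ms @ 24/5 + 372.093ms (4/5)
10. 2604.651ms @ 28/5 + 372.093ms (4/5)
11. 2976.744ms @ 32/5 + 372.093ms (4/5)
12. 3348.837ms @ 36/5 + 372.093ms (4/5)

note 6 onset = 12/7b = 797.342ms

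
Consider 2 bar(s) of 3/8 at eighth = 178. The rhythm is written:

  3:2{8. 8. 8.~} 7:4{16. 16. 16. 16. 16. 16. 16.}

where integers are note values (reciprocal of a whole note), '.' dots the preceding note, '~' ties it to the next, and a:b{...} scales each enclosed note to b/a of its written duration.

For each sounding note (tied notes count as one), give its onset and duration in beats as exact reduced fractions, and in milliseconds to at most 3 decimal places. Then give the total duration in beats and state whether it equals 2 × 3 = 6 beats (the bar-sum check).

1) 0.0ms=0b +337.079ms=1b
2) 337.079ms=1b +337.079ms=1b
3) 674.157ms=2b +481.541ms=10/7b
4) 1155.698ms=24/7b +144.462ms=3/7b
5) 1300.161ms=27/7b +144.462ms=3/7b
6) 1444.623ms=30/7b +144.462ms=3/7b
7) 1589.085ms=33/7b +144.462ms=3/7b
8) 1733.547ms=36/7b +144.462ms=3/7b
9) 1878.01ms=39/7b +144.462ms=3/7b
Σ=6b of 6 (178bpm 3/8) — PASS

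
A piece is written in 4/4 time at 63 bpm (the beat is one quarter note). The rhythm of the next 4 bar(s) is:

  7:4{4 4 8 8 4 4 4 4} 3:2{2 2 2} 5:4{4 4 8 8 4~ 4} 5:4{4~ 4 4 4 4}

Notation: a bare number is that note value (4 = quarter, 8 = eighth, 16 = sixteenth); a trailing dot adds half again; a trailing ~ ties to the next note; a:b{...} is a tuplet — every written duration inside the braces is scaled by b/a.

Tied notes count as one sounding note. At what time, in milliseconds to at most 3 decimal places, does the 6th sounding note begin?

note 6 onset = 16/7b = 2176.871ms

1. 0.0ms @ 0 + 544.218ms (4/7)
2. 544.218ms @ 4/7 + 544.218ms (4/7)
3. 1088.435ms @ 8/7 + 272.109ms (2/7)
4. 1360.544ms @ 10/7 + 272.109ms (2/7)
5. 1632.653ms @ 12/7 + 544.218ms (4/7)
6. 2176.871ms @ 16/7 + 544.218ms (4/7)
7. 2721.088ms @ 20/7 + 544.218ms (4/7)
8. 3265.306ms @ 24/7 + 544.218ms (4/7)
9. 3809.524ms @ 4 + 1269.841ms (4/3)
10. 5079.365ms @ 16/3 + 1269.841ms (4/3)
11. 6349.206ms @ 20/3 + 1269.841ms (4/3)
12. 7619.048ms @ 8 + 761.905ms (4/5)
13. 8380.952ms @ 44/5 + 761.905ms (4/5)
14. 9142.857ms @ 48/5 + 380.952ms (2/5)
15. 9523.81ms @ 10 + 380.952ms (2/5)
16. 9904.762ms @ 52/5 + 1523.81ms (8/5)
17. 11428.571ms @ 12 + 1523.81ms (8/5)
18. 12952.381ms @ 68/5 + 761.905ms (4/5)
19. 13714.286ms @ 72/5 + 761.905ms (4/5)
20. 14476.19ms @ 76/5 + 761.905ms (4/5)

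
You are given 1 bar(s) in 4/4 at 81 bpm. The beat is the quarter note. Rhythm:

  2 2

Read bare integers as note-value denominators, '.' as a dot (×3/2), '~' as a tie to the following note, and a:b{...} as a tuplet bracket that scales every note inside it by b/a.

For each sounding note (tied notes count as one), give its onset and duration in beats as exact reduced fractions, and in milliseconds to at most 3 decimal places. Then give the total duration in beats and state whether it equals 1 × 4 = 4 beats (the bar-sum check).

1) 0.0ms=0b +1481.481ms=2b
2) 1481.481ms=2b +1481.481ms=2b
Σ=4b of 4 (81bpm 4/4) — PASS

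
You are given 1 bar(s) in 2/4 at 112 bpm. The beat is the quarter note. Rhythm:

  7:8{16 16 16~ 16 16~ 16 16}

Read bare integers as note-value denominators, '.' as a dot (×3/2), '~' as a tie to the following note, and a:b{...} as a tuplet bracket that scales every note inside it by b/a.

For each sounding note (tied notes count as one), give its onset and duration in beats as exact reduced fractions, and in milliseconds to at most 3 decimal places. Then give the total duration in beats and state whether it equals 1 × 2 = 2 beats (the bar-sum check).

1) 0.0ms=0b +153.061ms=2/7b
2) 153.061ms=2/7b +153.061ms=2/7b
3) 306.122ms=4/7b +306.122ms=4/7b
4) 612.245ms=8/7b +306.122ms=4/7b
5) 918.367ms=12/7b +153.061ms=2/7b
Σ=2b of 2 (112bpm 2/4) — PASS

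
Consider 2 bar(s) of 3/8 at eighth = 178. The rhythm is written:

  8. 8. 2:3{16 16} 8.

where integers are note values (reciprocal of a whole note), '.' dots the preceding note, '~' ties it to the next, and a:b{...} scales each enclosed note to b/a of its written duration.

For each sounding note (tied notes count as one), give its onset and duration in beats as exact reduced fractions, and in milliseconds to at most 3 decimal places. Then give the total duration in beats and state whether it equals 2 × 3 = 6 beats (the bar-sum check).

1) 0.0ms=0b +505.618ms=3/2b
2) 505.618ms=3/2b +505.618ms=3/2b
3) 1011.236ms=3b +252.809ms=3/4b
4) 1264.045ms=15/4b +252.809ms=3/4b
5) 1516.854ms=9/2b +505.618ms=3/2b
Σ=6b of 6 (178bpm 3/8) — PASS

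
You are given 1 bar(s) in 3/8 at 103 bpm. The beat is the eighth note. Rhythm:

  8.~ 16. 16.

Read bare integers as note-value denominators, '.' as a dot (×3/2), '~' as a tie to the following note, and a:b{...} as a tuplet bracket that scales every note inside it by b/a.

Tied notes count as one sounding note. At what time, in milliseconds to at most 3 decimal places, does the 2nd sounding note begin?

note 2 onset = 9/4b = 1310.68ms

1. 0.0ms @ 0 + 1310.68ms (9/4)
2. 1310.68ms @ 9/4 + 436.893ms (3/4)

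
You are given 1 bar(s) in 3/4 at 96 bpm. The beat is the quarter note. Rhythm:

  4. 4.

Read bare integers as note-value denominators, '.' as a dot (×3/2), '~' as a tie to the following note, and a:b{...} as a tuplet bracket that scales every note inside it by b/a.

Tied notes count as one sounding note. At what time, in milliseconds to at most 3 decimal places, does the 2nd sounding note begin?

1. 0.0ms @ 0 + 937.5ms (3/2)
2. 937.5ms @ 3/2 + 937.5ms (3/2)

note 2 onset = 3/2b = 937.5ms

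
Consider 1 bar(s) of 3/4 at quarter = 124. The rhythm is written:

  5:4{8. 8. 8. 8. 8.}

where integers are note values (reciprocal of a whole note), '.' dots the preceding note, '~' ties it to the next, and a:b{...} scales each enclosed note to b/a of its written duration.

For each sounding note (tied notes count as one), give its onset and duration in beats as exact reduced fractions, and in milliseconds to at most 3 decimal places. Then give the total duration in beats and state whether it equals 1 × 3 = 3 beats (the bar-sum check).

1) 0.0ms=0b +290.323ms=3/5b
2) 290.323ms=3/5b +290.323ms=3/5b
3) 580.645ms=6/5b +290.323ms=3/5b
4) 870.968ms=9/5b +290.323ms=3/5b
5) 1161.29ms=12/5b +290.323ms=3/5b
Σ=3b of 3 (124bpm 3/4) — PASS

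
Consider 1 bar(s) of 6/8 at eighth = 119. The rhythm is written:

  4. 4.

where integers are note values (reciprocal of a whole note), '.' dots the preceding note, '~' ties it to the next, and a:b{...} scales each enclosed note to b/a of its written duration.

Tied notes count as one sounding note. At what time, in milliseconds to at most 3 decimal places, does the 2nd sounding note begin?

note 2 onset = 3b = 1512.605ms

1. 0.0ms @ 0 + 1512.605ms (3)
2. 1512.605ms @ 3 + 1512.605ms (3)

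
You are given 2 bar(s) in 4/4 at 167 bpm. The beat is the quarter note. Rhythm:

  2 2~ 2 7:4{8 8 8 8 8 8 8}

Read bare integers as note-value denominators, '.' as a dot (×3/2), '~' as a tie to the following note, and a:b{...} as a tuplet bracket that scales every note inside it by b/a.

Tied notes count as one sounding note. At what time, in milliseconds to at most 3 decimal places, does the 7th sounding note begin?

note 7 onset = 50/7b = 2566.296ms

1. 0.0ms @ 0 + 718.563ms (2)
2. 718.563ms @ 2 + 1437.126ms (4)
3. 2155.689ms @ 6 + 102.652ms (2/7)
4. 2258.34ms @ 44/7 + 102.652ms (2/7)
5. 2360.992ms @ 46/7 + 102.652ms (2/7)
6. 2463.644ms @ 48/7 + 102.652ms (2/7)
7. 2566.296ms @ 50/7 + 102.652ms (2/7)
8. 2668.948ms @ 52/7 + 102.652ms (2/7)
9. 2771.6ms @ 54/7 + 102.652ms (2/7)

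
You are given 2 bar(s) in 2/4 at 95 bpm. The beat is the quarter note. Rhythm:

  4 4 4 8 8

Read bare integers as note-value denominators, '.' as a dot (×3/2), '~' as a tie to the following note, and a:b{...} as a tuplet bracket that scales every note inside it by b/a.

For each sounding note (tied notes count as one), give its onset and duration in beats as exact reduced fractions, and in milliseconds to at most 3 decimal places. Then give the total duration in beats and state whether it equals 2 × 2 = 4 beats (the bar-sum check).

1) 0.0ms=0b +631.579ms=1b
2) 631.579ms=1b +631.579ms=1b
3) 1263.158ms=2b +631.579ms=1b
4) 1894.737ms=3b +315.789ms=1/2b
5) 2210.526ms=7/2b +315.789ms=1/2b
Σ=4b of 4 (95bpm 2/4) — PASS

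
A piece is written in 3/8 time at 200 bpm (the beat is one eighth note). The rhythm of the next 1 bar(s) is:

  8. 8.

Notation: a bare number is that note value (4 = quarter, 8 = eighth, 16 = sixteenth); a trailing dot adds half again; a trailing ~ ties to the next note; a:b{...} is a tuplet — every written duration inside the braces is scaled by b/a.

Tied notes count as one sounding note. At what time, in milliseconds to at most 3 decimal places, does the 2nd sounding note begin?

1. 0.0ms @ 0 + 450.0ms (3/2)
2. 450.0ms @ 3/2 + 450.0ms (3/2)

note 2 onset = 3/2b = 450.0ms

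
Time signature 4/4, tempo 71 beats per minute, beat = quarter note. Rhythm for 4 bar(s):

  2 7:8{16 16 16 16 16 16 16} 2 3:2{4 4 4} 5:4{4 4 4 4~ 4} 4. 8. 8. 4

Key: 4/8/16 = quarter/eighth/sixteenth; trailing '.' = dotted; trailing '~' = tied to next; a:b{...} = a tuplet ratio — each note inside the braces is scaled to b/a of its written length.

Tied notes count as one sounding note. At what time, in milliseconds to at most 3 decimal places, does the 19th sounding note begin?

note 19 onset = 57/4b = 12042.254ms

1. 0.0ms @ 0 + 1690.141ms (2)
2. 1690.141ms @ 2 + 241.449ms (2/7)
3. 1931.59ms @ 16/7 + 241.449ms (2/7)
4. 2173.038ms @ 18/7 + 241.449ms (2/7)
5. 2414.487ms @ 20/7 + 241.449ms (2/7)
6. 2655.936ms @ 22/7 + 241.449ms (2/7)
7. 2897.384ms @ 24/7 + 241.449ms (2/7)
8. 3138.833ms @ 26/7 + 241.449ms (2/7)
9. 3380.282ms @ 4 + 1690.141ms (2)
10. 5070.423ms @ 6 + 563.38ms (2/3)
11. 5633.803ms @ 20/3 + 563.38ms (2/3)
12. 6197.183ms @ 22/3 + 563.38ms (2/3)
13. 6760.563ms @ 8 + 676.056ms (4/5)
14. 7436.62ms @ 44/5 + 676.056ms (4/5)
15. 8112.676ms @ 48/5 + 676.056ms (4/5)
16. 8788.732ms @ 52/5 + 1352.113ms (8/5)
17. 10140.845ms @ 12 + 1267.606ms (3/2)
18. 11408.451ms @ 27/2 + 633.803ms (3/4)
19. 12042.254ms @ 57/4 + 633.803ms (3/4)
20. 12676.056ms @ 15 + 845.07ms (1)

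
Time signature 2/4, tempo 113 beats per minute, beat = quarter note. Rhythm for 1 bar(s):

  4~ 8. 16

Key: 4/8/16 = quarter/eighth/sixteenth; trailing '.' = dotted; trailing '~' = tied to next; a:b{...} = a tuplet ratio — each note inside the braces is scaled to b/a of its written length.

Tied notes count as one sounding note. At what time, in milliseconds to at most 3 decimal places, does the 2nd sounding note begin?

note 2 onset = 7/4b = 929.204ms

1. 0.0ms @ 0 + 929.204ms (7/4)
2. 929.204ms @ 7/4 + 132.743ms (1/4)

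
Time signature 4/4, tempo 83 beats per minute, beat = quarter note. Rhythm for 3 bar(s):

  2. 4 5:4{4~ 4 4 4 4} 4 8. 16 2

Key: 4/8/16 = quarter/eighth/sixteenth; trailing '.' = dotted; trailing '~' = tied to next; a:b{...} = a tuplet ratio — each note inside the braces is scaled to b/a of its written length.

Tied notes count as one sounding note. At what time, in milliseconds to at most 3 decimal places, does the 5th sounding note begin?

1. 0.0ms @ 0 + 2168.675ms (3)
2. 2168.675ms @ 3 + 722.892ms (1)
3. 2891.566ms @ 4 + 1156.627ms (8/5)
4. 4048.193ms @ 28/5 + 578.313ms (4/5)
5. 4626.506ms @ 32/5 + 578.313ms (4/5)
6. 5204.819ms @ 36/5 + 578.313ms (4/5)
7. 5783.133ms @ 8 + 722.892ms (1)
8. 6506.024ms @ 9 + 542.169ms (3/4)
9. 7048.193ms @ 39/4 + 180.723ms (1/4)
10. 7228.916ms @ 10 + 1445.783ms (2)

note 5 onset = 32/5b = 4626.506ms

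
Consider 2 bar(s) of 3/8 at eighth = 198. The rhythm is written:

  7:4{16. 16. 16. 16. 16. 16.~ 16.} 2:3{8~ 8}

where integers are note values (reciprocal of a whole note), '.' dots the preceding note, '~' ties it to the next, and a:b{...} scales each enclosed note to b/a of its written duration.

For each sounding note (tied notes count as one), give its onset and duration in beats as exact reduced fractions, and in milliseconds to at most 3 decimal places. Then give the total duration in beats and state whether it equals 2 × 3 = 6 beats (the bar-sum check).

1) 0.0ms=0b +129.87ms=3/7b
2) 129.87ms=3/7b +129.87ms=3/7b
3) 259.74ms=6/7b +129.87ms=3/7b
4) 389.61ms=9/7b +129.87ms=3/7b
5) 519.481ms=12/7b +129.87ms=3/7b
6) 649.351ms=15/7b +259.74ms=6/7b
7) 909.091ms=3b +909.091ms=3b
Σ=6b of 6 (198bpm 3/8) — PASS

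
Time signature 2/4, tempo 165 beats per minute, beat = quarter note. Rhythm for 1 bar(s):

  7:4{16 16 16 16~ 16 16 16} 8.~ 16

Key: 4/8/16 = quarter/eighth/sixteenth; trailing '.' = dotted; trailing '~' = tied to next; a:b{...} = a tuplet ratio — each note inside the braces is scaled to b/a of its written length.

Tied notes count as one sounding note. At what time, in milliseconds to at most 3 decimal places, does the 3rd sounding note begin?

1. 0.0ms @ 0 + 51.948ms (1/7)
2. 51.948ms @ 1/7 + 51.948ms (1/7)
3. 103.896ms @ 2/7 + 51.948ms (1/7)
4. 155.844ms @ 3/7 + 103.896ms (2/7)
5. 259.74ms @ 5/7 + 51.948ms (1/7)
6. 311.688ms @ 6/7 + 51.948ms (1/7)
7. 363.636ms @ 1 + 363.636ms (1)

note 3 onset = 2/7b = 103.896ms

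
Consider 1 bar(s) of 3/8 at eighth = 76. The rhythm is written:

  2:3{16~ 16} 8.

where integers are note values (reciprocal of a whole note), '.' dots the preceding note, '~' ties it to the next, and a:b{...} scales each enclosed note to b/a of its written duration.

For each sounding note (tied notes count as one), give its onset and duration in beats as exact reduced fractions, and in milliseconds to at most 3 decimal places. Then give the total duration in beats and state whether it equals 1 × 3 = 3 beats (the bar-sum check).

1) 0.0ms=0b +1184.211ms=3/2b
2) 1184.211ms=3/2b +1184.211ms=3/2b
Σ=3b of 3 (76bpm 3/8) — PASS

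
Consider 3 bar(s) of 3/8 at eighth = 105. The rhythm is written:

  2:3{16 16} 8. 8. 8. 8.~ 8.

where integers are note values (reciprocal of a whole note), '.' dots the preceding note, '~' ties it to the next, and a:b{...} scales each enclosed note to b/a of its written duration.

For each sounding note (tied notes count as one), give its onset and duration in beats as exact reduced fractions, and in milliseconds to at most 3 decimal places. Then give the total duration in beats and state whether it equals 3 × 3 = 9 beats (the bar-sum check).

1) 0.0ms=0b +428.571ms=3/4b
2) 428.571ms=3/4b +428.571ms=3/4b
3) 857.143ms=3/2b +857.143ms=3/2b
4) 1714.286ms=3b +857.143ms=3/2b
5) 2571.429ms=9/2b +857.143ms=3/2b
6) 3428.571ms=6b +1714.286ms=3b
Σ=9b of 9 (105bpm 3/8) — PASS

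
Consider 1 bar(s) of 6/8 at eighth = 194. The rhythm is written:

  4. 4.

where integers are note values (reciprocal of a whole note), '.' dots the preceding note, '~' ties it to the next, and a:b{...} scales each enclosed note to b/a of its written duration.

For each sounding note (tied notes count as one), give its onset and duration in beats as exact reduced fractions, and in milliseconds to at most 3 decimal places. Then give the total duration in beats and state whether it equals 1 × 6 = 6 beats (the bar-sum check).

1) 0.0ms=0b +927.835ms=3b
2) 927.835ms=3b +927.835ms=3b
Σ=6b of 6 (194bpm 6/8) — PASS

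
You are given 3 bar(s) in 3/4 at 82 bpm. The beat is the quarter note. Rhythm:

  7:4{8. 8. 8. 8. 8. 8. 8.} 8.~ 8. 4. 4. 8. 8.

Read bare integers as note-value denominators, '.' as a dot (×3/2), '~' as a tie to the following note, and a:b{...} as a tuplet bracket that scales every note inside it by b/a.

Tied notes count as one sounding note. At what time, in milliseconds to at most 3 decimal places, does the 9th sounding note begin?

1. 0.0ms @ 0 + 313.589ms (3/7)
2. 313.589ms @ 3/7 + 313.589ms (3/7)
3. 627.178ms @ 6/7 + 313.589ms (3/7)
4. 940.767ms @ 9/7 + 313.589ms (3/7)
5. 1254.355ms @ 12/7 + 313.589ms (3/7)
6. 1567.944ms @ 15/7 + 313.589ms (3/7)
7. 1881.533ms @ 18/7 + 313.589ms (3/7)
8. 2195.122ms @ 3 + 1097.561ms (3/2)
9. 3292.683ms @ 9/2 + 1097.561ms (3/2)
10. 4390.244ms @ 6 + 1097.561ms (3/2)
11. 5487.805ms @ 15/2 + 548.78ms (3/4)
12. 6036.585ms @ 33/4 + 548.78ms (3/4)

note 9 onset = 9/2b = 3292.683ms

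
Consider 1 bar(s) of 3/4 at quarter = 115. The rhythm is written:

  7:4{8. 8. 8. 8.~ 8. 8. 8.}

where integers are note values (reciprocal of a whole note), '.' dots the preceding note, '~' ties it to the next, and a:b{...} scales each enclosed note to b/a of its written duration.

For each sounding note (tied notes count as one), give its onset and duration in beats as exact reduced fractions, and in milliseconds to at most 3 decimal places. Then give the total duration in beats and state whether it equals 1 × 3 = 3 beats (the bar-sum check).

1) 0.0ms=0b +223.602ms=3/7b
2) 223.602ms=3/7b +223.602ms=3/7b
3) 447.205ms=6/7b +223.602ms=3/7b
4) 670.807ms=9/7b +447.205ms=6/7b
5) 1118.012ms=15/7b +223.602ms=3/7b
6) 1341.615ms=18/7b +223.602ms=3/7b
Σ=3b of 3 (115bpm 3/4) — PASS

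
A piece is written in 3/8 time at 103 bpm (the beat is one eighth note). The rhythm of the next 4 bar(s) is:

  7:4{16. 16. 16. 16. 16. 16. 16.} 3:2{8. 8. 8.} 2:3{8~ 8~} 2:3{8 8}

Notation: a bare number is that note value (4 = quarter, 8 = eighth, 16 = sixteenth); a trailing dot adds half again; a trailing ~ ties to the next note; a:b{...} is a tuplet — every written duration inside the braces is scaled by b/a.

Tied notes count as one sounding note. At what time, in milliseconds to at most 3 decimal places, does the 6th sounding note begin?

1. 0.0ms @ 0 + 249.653ms (3/7)
2. 249.653ms @ 3/7 + 249.653ms (3/7)
3. 499.307ms @ 6/7 + 249.653ms (3/7)
4. 748.96ms @ 9/7 + 249.653ms (3/7)
5. 998.613ms @ 12/7 + 249.653ms (3/7)
6. 1248.266ms @ 15/7 + 249.653ms (3/7)
7. 1497.92ms @ 18/7 + 249.653ms (3/7)
8. 1747.573ms @ 3 + 582.524ms (1)
9. 2330.097ms @ 4 + 582.524ms (1)
10. 2912.621ms @ 5 + 582.524ms (1)
11. 3495.146ms @ 6 + 2621.359ms (9/2)
12. 6116.505ms @ 21/2 + 873.786ms (3/2)

note 6 onset = 15/7b = 1248.266ms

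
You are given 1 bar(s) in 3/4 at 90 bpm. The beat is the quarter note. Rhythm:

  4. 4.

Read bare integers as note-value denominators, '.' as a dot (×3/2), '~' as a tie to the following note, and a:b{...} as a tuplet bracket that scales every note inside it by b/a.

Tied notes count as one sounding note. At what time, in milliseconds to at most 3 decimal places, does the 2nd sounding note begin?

note 2 onset = 3/2b = 1000.0ms

1. 0.0ms @ 0 + 1000.0ms (3/2)
2. 1000.0ms @ 3/2 + 1000.0ms (3/2)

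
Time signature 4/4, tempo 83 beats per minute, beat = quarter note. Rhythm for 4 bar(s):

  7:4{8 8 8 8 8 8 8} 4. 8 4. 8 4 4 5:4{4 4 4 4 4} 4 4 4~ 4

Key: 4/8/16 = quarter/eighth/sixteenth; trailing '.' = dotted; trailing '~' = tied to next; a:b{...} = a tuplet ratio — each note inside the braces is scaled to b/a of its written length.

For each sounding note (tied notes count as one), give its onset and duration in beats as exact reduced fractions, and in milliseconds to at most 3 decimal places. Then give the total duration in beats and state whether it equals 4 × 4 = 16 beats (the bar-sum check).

1) 0.0ms=0b +206.54ms=2/7b
2) 206.54ms=2/7b +206.54ms=2/7b
3) 413.081ms=4/7b +206.54ms=2/7b
4) 619.621ms=6/7b +206.54ms=2/7b
5) 826.162ms=8/7b +206.54ms=2/7b
6) 1032.702ms=10/7b +206.54ms=2/7b
7) 1239.243ms=12/7b +206.54ms=2/7b
8) 1445.783ms=2b +1084.337ms=3/2b
9) 2530.12ms=7/2b +361.446ms=1/2b
10) 2891.566ms=4b +1084.337ms=3/2b
11) 3975.904ms=11/2b +361.446ms=1/2b
12) 4337.349ms=6b +722.892ms=1b
13) 5060.241ms=7b +722.892ms=1b
14) 5783.133ms=8b +578.313ms=4/5b
15) 6361.446ms=44/5b +578.313ms=4/5b
16) 6939.759ms=48/5b +578.313ms=4/5b
17) 7518.072ms=52/5b +578.313ms=4/5b
18) 8096.386ms=56/5b +578.313ms=4/5b
19) 8674.699ms=12b +722.892ms=1b
20) 9397.59ms=13b +722.892ms=1b
21) 10120.482ms=14b +1445.783ms=2b
Σ=16b of 16 (83bpm 4/4) — PASS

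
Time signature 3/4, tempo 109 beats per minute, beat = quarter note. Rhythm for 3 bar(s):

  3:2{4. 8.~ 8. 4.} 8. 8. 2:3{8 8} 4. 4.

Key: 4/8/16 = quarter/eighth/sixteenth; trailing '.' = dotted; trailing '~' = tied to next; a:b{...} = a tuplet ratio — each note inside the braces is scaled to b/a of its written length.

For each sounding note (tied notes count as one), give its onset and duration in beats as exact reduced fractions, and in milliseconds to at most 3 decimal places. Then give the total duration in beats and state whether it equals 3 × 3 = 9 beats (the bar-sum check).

1) 0.0ms=0b +550.459ms=1b
2) 550.459ms=1b +550.459ms=1b
3) 1100.917ms=2b +550.459ms=1b
4) 1651.376ms=3b +412.844ms=3/4b
5) 2064.22ms=15/4b +412.844ms=3/4b
6) 2477.064ms=9/2b +412.844ms=3/4b
7) 2889.908ms=21/4b +412.844ms=3/4b
8) 3302.752ms=6b +825.688ms=3/2b
9) 4128.44ms=15/2b +825.688ms=3/2b
Σ=9b of 9 (109bpm 3/4) — PASS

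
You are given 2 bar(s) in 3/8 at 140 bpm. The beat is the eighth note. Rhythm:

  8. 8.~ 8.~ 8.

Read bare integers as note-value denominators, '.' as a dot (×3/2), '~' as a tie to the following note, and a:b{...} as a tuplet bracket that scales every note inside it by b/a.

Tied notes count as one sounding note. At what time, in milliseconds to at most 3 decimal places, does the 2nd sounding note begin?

note 2 onset = 3/2b = 642.857ms

1. 0.0ms @ 0 + 642.857ms (3/2)
2. 642.857ms @ 3/2 + 1928.571ms (9/2)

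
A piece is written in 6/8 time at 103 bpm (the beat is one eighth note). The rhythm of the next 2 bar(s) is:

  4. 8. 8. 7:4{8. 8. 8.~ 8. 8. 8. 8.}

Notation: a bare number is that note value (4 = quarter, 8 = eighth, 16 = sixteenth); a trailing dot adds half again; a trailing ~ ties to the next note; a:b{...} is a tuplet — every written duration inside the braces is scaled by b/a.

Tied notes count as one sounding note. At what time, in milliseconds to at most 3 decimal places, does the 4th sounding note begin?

1. 0.0ms @ 0 + 1747.573ms (3)
2. 1747.573ms @ 3 + 873.786ms (3/2)
3. 2621.359ms @ 9/2 + 873.786ms (3/2)
4. 3495.146ms @ 6 + 499.307ms (6/7)
5. 3994.452ms @ 48/7 + 499.307ms (6/7)
6. 4493.759ms @ 54/7 + 998.613ms (12/7)
7. 5492.372ms @ 66/7 + 499.307ms (6/7)
8. 5991.678ms @ 72/7 + 499.307ms (6/7)
9. 6490.985ms @ 78/7 + 499.307ms (6/7)

note 4 onset = 6b = 3495.146ms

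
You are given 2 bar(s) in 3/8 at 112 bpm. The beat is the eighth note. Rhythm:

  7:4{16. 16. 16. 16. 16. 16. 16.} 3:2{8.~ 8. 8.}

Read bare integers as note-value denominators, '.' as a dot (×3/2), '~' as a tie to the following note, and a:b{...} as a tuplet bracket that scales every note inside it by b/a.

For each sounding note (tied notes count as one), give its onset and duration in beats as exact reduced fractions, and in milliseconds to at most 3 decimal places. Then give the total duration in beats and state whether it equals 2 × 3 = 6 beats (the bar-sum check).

1) 0.0ms=0b +229.592ms=3/7b
2) 229.592ms=3/7b +229.592ms=3/7b
3) 459.184ms=6/7b +229.592ms=3/7b
4) 688.776ms=9/7b +229.592ms=3/7b
5) 918.367ms=12/7b +229.592ms=3/7b
6) 1147.959ms=15/7b +229.592ms=3/7b
7) 1377.551ms=18/7b +229.592ms=3/7b
8) 1607.143ms=3b +1071.429ms=2b
9) 2678.571ms=5b +535.714ms=1b
Σ=6b of 6 (112bpm 3/8) — PASS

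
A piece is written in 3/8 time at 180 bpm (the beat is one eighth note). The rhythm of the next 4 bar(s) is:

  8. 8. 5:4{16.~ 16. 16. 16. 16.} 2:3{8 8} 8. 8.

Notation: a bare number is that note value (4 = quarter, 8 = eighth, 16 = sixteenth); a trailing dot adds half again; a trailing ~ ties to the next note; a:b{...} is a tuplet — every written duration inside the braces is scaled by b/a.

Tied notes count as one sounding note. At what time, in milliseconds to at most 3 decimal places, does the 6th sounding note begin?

1. 0.0ms @ 0 + 500.0ms (3/2)
2. 500.0ms @ 3/2 + 500.0ms (3/2)
3. 1000.0ms @ 3 + 400.0ms (6/5)
4. 1400.0ms @ 21/5 + 200.0ms (3/5)
5. 1600.0ms @ 24/5 + 200.0ms (3/5)
6. 1800.0ms @ 27/5 + 200.0ms (3/5)
7. 2000.0ms @ 6 + 500.0ms (3/2)
8. 2500.0ms @ 15/2 + 500.0ms (3/2)
9. 3000.0ms @ 9 + 500.0ms (3/2)
10. 3500.0ms @ 21/2 + 500.0ms (3/2)

note 6 onset = 27/5b = 1800.0ms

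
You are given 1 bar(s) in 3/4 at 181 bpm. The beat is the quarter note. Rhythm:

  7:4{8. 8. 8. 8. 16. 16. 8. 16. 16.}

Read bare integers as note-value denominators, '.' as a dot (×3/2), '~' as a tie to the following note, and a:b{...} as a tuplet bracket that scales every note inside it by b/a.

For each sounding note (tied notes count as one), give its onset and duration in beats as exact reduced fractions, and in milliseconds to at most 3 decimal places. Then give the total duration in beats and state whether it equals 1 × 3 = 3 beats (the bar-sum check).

1) 0.0ms=0b +142.068ms=3/7b
2) 142.068ms=3/7b +142.068ms=3/7b
3) 284.136ms=6/7b +142.068ms=3/7b
4) 426.204ms=9/7b +142.068ms=3/7b
5) 568.272ms=12/7b +71.034ms=3/14b
6) 639.305ms=27/14b +71.034ms=3/14b
7) 710.339ms=15/7b +142.068ms=3/7b
8) 852.407ms=18/7b +71.034ms=3/14b
9) 923.441ms=39/14b +71.034ms=3/14b
Σ=3b of 3 (181bpm 3/4) — PASS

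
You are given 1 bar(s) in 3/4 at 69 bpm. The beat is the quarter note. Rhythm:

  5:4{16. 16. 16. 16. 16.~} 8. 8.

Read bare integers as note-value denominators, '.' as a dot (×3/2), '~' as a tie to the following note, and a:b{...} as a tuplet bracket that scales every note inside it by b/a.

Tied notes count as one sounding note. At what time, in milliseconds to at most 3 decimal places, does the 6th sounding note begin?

1. 0.0ms @ 0 + 260.87ms (3/10)
2. 260.87ms @ 3/10 + 260.87ms (3/10)
3. 521.739ms @ 3/5 + 260.87ms (3/10)
4. 782.609ms @ 9/10 + 260.87ms (3/10)
5. 1043.478ms @ 6/5 + 913.043ms (21/20)
6. 1956.522ms @ 9/4 + 652.174ms (3/4)

note 6 onset = 9/4b = 1956.522ms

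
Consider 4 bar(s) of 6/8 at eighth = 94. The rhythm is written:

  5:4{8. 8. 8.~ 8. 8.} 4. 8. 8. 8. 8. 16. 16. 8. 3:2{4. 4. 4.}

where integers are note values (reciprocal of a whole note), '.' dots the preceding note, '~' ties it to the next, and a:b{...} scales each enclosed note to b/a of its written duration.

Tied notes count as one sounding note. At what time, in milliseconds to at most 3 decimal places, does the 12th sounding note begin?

note 12 onset = 33/2b = 10531.915ms

1. 0.0ms @ 0 + 765.957ms (6/5)
2. 765.957ms @ 6/5 + 765.957ms (6/5)
3. 1531.915ms @ 12/5 + 1531.915ms (12/5)
4. 3063.83ms @ 24/5 + 765.957ms (6/5)
5. 3829.787ms @ 6 + 1914.894ms (3)
6. 5744.681ms @ 9 + 957.447ms (3/2)
7. 6702.128ms @ 21/2 + 957.447ms (3/2)
8. 7659.574ms @ 12 + 957.447ms (3/2)
9. 8617.021ms @ 27/2 + 957.447ms (3/2)
10. 9574.468ms @ 15 + 478.723ms (3/4)
11. 10053.191ms @ 63/4 + 478.723ms (3/4)
12. 10531.915ms @ 33/2 + 957.447ms (3/2)
13. 11489.362ms @ 18 + 1276.596ms (2)
14. 12765.957ms @ 20 + 1276.596ms (2)
15. 14042.553ms @ 22 + 1276.596ms (2)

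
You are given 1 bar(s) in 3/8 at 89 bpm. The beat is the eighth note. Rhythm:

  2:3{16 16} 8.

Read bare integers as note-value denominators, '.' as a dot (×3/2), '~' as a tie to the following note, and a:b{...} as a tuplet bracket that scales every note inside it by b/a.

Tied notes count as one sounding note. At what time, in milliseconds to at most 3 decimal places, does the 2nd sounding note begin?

note 2 onset = 3/4b = 505.618ms

1. 0.0ms @ 0 + 505.618ms (3/4)
2. 505.618ms @ 3/4 + 505.618ms (3/4)
3. 1011.236ms @ 3/2 + 1011.236ms (3/2)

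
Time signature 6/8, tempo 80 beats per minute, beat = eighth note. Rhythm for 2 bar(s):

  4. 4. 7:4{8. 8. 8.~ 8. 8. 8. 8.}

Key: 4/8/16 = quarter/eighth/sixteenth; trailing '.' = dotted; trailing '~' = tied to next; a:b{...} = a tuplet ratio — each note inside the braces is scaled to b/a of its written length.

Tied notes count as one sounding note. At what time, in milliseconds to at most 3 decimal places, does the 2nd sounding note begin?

note 2 onset = 3b = 2250.0ms

1. 0.0ms @ 0 + 2250.0ms (3)
2. 2250.0ms @ 3 + 2250.0ms (3)
3. 4500.0ms @ 6 + 642.857ms (6/7)
4. 5142.857ms @ 48/7 + 642.857ms (6/7)
5. 5785.714ms @ 54/7 + 1285.714ms (12/7)
6. 7071.429ms @ 66/7 + 642.857ms (6/7)
7. 7714.286ms @ 72/7 + 642.857ms (6/7)
8. 8357.143ms @ 78/7 + 642.857ms (6/7)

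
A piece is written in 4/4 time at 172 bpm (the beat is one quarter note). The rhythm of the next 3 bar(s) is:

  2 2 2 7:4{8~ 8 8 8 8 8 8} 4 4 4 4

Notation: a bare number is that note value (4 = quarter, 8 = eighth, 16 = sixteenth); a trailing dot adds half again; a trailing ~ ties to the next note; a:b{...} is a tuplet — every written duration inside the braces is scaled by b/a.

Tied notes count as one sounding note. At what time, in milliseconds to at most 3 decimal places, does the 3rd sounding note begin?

note 3 onset = 4b = 1395.349ms

1. 0.0ms @ 0 + 697.674ms (2)
2. 697.674ms @ 2 + 697.674ms (2)
3. 1395.349ms @ 4 + 697.674ms (2)
4. 2093.023ms @ 6 + 199.336ms (4/7)
5. 2292.359ms @ 46/7 + 99.668ms (2/7)
6. 2392.027ms @ 48/7 + 99.668ms (2/7)
7. 2491.694ms @ 50/7 + 99.668ms (2/7)
8. 2591.362ms @ 52/7 + 99.668ms (2/7)
9. 2691.03ms @ 54/7 + 99.668ms (2/7)
10. 2790.698ms @ 8 + 348.837ms (1)
11. 3139.535ms @ 9 + 348.837ms (1)
12. 3488.372ms @ 10 + 348.837ms (1)
13. 3837.209ms @ 11 + 348.837ms (1)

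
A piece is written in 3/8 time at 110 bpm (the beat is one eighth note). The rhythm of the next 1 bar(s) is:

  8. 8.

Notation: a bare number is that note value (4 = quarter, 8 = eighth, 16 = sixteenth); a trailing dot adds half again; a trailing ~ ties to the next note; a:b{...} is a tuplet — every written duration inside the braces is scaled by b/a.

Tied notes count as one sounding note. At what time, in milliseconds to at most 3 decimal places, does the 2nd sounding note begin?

note 2 onset = 3/2b = 818.182ms

1. 0.0ms @ 0 + 818.182ms (3/2)
2. 818.182ms @ 3/2 + 818.182ms (3/2)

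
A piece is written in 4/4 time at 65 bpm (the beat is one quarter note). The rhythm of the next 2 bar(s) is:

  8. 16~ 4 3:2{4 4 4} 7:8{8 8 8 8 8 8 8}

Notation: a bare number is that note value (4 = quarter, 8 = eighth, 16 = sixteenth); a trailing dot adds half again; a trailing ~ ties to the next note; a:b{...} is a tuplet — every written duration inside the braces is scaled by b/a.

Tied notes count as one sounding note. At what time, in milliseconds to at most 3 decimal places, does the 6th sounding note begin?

note 6 onset = 4b = 3692.308ms

1. 0.0ms @ 0 + 692.308ms (3/4)
2. 692.308ms @ 3/4 + 1153.846ms (5/4)
3. 1846.154ms @ 2 + 615.385ms (2/3)
4. 2461.538ms @ 8/3 + 615.385ms (2/3)
5. 3076.923ms @ 10/3 + 615.385ms (2/3)
6. 3692.308ms @ 4 + 527.473ms (4/7)
7. 4219.78ms @ 32/7 + 527.473ms (4/7)
8. 4747.253ms @ 36/7 + 527.473ms (4/7)
9. 5274.725ms @ 40/7 + 527.473ms (4/7)
10. 5802.198ms @ 44/7 + 527.473ms (4/7)
11. 6329.67ms @ 48/7 + 527.473ms (4/7)
12. 6857.143ms @ 52/7 + 527.473ms (4/7)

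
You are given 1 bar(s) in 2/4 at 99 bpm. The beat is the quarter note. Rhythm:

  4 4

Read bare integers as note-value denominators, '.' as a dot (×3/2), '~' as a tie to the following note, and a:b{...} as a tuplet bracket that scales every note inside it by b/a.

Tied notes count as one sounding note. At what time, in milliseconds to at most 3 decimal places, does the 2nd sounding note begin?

1. 0.0ms @ 0 + 606.061ms (1)
2. 606.061ms @ 1 + 606.061ms (1)

note 2 onset = 1b = 606.061ms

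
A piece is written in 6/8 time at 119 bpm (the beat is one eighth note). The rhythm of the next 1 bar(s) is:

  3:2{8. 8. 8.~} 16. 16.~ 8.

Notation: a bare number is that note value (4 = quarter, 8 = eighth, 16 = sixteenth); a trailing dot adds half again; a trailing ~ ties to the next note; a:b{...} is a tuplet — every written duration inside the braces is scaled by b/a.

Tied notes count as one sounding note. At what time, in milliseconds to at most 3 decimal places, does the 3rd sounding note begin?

note 3 onset = 2b = 1008.403ms

1. 0.0ms @ 0 + 504.202ms (1)
2. 504.202ms @ 1 + 504.202ms (1)
3. 1008.403ms @ 2 + 882.353ms (7/4)
4. 1890.756ms @ 15/4 + 1134.454ms (9/4)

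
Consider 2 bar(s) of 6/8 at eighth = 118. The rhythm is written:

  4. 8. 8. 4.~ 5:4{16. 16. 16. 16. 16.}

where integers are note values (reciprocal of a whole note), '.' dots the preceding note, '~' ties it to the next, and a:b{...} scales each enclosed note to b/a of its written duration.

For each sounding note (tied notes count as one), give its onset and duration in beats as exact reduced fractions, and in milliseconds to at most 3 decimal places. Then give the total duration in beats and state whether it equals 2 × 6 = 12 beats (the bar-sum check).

1) 0.0ms=0b +1525.424ms=3b
2) 1525.424ms=3b +762.712ms=3/2b
3) 2288.136ms=9/2b +762.712ms=3/2b
4) 3050.847ms=6b +1830.508ms=18/5b
5) 4881.356ms=48/5b +305.085ms=3/5b
6) 5186.441ms=51/5b +305.085ms=3/5b
7) 5491.525ms=54/5b +305.085ms=3/5b
8) 5796.61ms=57/5b +305.085ms=3/5b
Σ=12b of 12 (118bpm 6/8) — PASS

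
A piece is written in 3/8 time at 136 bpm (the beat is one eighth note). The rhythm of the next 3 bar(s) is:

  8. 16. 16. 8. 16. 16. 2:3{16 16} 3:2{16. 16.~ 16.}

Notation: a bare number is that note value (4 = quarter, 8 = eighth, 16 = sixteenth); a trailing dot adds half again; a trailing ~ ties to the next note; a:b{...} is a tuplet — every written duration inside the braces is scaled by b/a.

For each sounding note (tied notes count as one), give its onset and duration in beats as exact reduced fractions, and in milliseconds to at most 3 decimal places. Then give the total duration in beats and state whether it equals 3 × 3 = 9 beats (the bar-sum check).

1) 0.0ms=0b +661.765ms=3/2b
2) 661.765ms=3/2b +330.882ms=3/4b
3) 992.647ms=9/4b +330.882ms=3/4b
4) 1323.529ms=3b +661.765ms=3/2b
5) 1985.294ms=9/2b +330.882ms=3/4b
6) 2316.176ms=21/4b +330.882ms=3/4b
7) 2647.059ms=6b +330.882ms=3/4b
8) 2977.941ms=27/4b +330.882ms=3/4b
9) 3308.824ms=15/2b +220.588ms=1/2b
10) 3529.412ms=8b +441.176ms=1b
Σ=9b of 9 (136bpm 3/8) — PASS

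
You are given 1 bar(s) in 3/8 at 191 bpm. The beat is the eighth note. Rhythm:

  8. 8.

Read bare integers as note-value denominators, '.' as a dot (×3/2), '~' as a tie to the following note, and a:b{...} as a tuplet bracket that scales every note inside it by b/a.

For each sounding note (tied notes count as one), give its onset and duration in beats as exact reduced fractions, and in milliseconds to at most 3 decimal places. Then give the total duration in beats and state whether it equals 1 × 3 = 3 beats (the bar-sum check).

1) 0.0ms=0b +471.204ms=3/2b
2) 471.204ms=3/2b +471.204ms=3/2b
Σ=3b of 3 (191bpm 3/8) — PASS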